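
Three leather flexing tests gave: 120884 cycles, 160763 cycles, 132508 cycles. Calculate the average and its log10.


Average = 138052 cycles
log10 = 5.14


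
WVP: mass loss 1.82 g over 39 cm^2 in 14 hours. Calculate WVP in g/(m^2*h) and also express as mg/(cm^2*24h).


WVP = 1.82 / (39 x 14) x 10000 = 33.33 g/(m^2*h)
Mass loss in mg = 1.82 x 1000 = 1820 mg
Per cm^2 per 24h in mg: 1820 x 24 / (39 x 14) = 43680 / 546 = 80.00 mg/(cm^2*24h)


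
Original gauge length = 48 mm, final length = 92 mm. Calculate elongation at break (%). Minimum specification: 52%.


Elongation = 91.7%
Meets spec: Yes

Extension = 92 - 48 = 44 mm
Elongation = 44 / 48 x 100 = 91.7%
Minimum required: 52%
Meets specification: Yes


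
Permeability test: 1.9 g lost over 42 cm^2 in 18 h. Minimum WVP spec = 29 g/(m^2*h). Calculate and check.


WVP = 25.13 g/(m^2*h)
Meets specification: No

WVP = 1.9 / (42 x 18) x 10000 = 25.13 g/(m^2*h)
Minimum: 29 g/(m^2*h)
Meets spec: No


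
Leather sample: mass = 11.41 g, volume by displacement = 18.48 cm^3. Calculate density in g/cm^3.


Density = mass / volume
Density = 11.41 / 18.48 = 0.617 g/cm^3


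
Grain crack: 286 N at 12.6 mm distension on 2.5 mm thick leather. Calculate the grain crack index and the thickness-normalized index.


Crack index = 22.7 N/mm
Normalized index = 9.1 N/mm per mm

Crack index = 286 / 12.6 = 22.7 N/mm
Normalized = 22.7 / 2.5 = 9.1 N/mm per mm


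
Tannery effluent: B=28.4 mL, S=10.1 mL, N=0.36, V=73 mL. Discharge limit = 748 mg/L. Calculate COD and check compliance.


COD = 722.0 mg/L
Compliant: Yes


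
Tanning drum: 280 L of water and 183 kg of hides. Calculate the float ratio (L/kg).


1.5

Float ratio = water / hide weight
Ratio = 280 / 183 = 1.5


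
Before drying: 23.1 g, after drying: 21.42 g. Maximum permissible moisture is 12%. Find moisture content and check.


Moisture content = 7.3%
Acceptable: Yes

MC = (23.1 - 21.42) / 23.1 x 100 = 7.3%
Maximum: 12%
Acceptable: Yes


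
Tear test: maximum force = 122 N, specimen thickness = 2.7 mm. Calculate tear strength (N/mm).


45.2 N/mm


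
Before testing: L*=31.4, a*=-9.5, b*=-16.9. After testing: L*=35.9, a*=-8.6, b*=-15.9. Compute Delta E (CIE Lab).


dL = 35.9 - 31.4 = 4.5
da = -8.6 - (-9.5) = 0.9
db = -15.9 - (-16.9) = 1.0
dE = sqrt((4.5)^2 + (0.9)^2 + (1.0)^2) = 4.70


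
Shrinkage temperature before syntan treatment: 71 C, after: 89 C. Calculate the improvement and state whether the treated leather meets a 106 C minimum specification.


Improvement = 89 - 71 = 18 C
Spec check: 89 C >= 106 C? No


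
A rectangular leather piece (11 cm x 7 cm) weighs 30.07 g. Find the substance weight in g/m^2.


Area = 11 x 7 = 77 cm^2
SW = 30.07 / 77 x 10000 = 3905.2 g/m^2


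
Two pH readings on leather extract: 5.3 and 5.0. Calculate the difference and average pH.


Difference = 0.3
Average pH = 5.15

Difference = |5.3 - 5.0| = 0.3
Average = (5.3 + 5.0) / 2 = 5.15


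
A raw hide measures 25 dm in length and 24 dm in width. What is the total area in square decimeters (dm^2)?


600 dm^2


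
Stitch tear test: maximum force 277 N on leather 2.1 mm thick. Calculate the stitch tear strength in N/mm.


Stitch tear strength = force / thickness
STS = 277 / 2.1 = 131.9 N/mm


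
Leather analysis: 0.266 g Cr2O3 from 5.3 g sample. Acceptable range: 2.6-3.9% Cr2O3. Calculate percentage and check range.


Cr2O3% = 0.266 / 5.3 x 100 = 5.02%
Acceptable range: 2.6 to 3.9%
Within range: No


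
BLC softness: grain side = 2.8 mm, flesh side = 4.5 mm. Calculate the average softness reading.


Average = (2.8 + 4.5) / 2
Average = 3.65 mm


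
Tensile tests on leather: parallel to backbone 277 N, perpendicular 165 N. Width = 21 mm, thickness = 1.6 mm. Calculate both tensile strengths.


Area = 21 x 1.6 = 33.6 mm^2
TS (parallel) = 277 / 33.6 = 8.24 N/mm^2
TS (perpendicular) = 165 / 33.6 = 4.91 N/mm^2


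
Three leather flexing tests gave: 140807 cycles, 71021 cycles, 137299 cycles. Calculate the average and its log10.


Average = (140807 + 71021 + 137299) / 3 = 116376 cycles
log10(116376) = 5.07


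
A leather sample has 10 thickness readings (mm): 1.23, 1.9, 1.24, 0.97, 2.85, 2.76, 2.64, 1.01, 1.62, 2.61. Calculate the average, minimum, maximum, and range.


Average = 1.88 mm
Min = 0.97 mm
Max = 2.85 mm
Range = 1.88 mm

Sum = 18.83
Average = 18.83 / 10 = 1.88 mm
Minimum = 0.97 mm
Maximum = 2.85 mm
Range = 2.85 - 0.97 = 1.88 mm


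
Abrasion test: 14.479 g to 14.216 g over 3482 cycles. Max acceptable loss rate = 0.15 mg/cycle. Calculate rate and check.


Loss = 14.479 - 14.216 = 0.263 g
Rate = 0.263 g / 3482 cycles x 1000 = 0.076 mg/cycle
Max = 0.15 mg/cycle
Passes: Yes


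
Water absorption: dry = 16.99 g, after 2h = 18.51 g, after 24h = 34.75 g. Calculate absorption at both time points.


WA (2h) = (18.51 - 16.99) / 16.99 x 100 = 8.9%
WA (24h) = (34.75 - 16.99) / 16.99 x 100 = 104.5%


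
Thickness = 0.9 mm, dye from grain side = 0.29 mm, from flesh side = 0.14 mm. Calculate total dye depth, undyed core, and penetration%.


Total dyed = 0.29 + 0.14 = 0.43 mm
Undyed core = 0.9 - 0.43 = 0.47 mm
Penetration = 0.43 / 0.9 x 100 = 47.8%


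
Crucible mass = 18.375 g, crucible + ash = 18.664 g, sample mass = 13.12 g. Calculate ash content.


Ash mass = 0.289 g
Ash content = 2.20%


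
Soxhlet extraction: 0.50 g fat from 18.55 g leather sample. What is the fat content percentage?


2.7%

Fat content = 0.50 / 18.55 x 100
Fat = 2.7%


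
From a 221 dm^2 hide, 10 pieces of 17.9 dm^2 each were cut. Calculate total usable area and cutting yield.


Usable area = 179.0 dm^2
Yield = 81.0%


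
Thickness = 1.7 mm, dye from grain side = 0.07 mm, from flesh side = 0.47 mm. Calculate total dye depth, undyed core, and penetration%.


Total dyed = 0.54 mm
Undyed core = 1.16 mm
Penetration = 31.8%


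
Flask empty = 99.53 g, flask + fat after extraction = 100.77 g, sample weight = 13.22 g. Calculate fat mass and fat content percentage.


Fat mass = 1.24 g
Fat content = 9.4%

Fat mass = 100.77 - 99.53 = 1.24 g
Fat% = 1.24 / 13.22 x 100 = 9.4%


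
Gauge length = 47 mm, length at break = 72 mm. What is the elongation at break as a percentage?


53.2%


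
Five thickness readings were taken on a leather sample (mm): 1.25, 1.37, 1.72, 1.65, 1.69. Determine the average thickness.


1.54 mm


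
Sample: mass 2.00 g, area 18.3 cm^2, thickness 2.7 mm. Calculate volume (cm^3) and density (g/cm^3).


Volume = 4.941 cm^3
Density = 0.405 g/cm^3


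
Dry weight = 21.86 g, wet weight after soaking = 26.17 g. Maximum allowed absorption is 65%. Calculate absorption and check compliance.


Absorption = 19.7%
Compliant: Yes

WA = (26.17 - 21.86) / 21.86 x 100 = 19.7%
Maximum allowed: 65%
Compliant: Yes


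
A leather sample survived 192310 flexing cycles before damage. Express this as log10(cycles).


log10(192310) = 5.28


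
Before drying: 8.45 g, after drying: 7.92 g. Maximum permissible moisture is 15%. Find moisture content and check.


MC = (8.45 - 7.92) / 8.45 x 100 = 6.3%
Maximum: 15%
Acceptable: Yes


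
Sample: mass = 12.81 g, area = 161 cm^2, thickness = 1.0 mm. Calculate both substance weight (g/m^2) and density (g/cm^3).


SW = 12.81 / 161 x 10000 = 795.7 g/m^2
Volume = 161 x 1.0 / 10 = 16.10 cm^3
Density = 12.81 / 16.10 = 0.796 g/cm^3


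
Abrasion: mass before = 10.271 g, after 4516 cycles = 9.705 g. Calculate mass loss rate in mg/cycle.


Mass loss = 10.271 - 9.705 = 0.566 g
Rate = 0.566 / 4516 x 1000 = 0.125 mg/cycle


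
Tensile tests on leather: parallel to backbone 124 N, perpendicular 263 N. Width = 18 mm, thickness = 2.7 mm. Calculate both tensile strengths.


Area = 18 x 2.7 = 48.6 mm^2
TS (parallel) = 124 / 48.6 = 2.55 N/mm^2
TS (perpendicular) = 263 / 48.6 = 5.41 N/mm^2


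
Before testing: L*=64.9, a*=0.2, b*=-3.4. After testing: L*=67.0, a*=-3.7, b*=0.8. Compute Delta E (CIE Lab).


Delta E = 6.10

dL = 67.0 - 64.9 = 2.1
da = -3.7 - 0.2 = -3.9
db = 0.8 - (-3.4) = 4.2
dE = sqrt((2.1)^2 + (-3.9)^2 + (4.2)^2) = 6.10


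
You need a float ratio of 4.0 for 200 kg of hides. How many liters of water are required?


800.0 L

Water = hide weight x target ratio
Water = 200 x 4.0 = 800.0 L


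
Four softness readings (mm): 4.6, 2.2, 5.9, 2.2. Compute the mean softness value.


3.73 mm

Sum = 4.6 + 2.2 + 5.9 + 2.2
Mean = 14.9 / 4 = 3.73 mm


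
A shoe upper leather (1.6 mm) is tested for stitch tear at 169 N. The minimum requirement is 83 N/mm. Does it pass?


STS = 105.6 N/mm
Passes: Yes

STS = 169 / 1.6 = 105.6 N/mm
Minimum required: 83 N/mm
Passes: Yes


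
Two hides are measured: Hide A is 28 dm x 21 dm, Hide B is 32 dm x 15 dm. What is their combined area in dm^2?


Hide A area = 28 x 21 = 588 dm^2
Hide B area = 32 x 15 = 480 dm^2
Total = 588 + 480 = 1068 dm^2


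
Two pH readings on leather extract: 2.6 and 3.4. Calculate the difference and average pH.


Difference = 0.8
Average pH = 3.00

Difference = |2.6 - 3.4| = 0.8
Average = (2.6 + 3.4) / 2 = 3.00


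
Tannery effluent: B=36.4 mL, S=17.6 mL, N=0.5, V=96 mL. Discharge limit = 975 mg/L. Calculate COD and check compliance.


COD = 783.3 mg/L
Compliant: Yes

COD = (36.4 - 17.6) x 0.5 x 8000 / 96 = 783.3 mg/L
Limit: 975 mg/L
Compliant: Yes


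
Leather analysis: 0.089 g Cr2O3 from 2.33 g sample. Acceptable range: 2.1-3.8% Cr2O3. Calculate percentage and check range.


Cr2O3 = 3.82%
Within range: No

Cr2O3% = 0.089 / 2.33 x 100 = 3.82%
Acceptable range: 2.1 to 3.8%
Within range: No


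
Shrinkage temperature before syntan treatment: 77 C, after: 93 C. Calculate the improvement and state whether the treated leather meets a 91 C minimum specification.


Improvement = 16 C
Meets 91 C spec: Yes


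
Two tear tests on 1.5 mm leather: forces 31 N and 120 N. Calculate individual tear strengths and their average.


Tear 1 = 20.7 N/mm
Tear 2 = 80.0 N/mm
Average = 50.4 N/mm


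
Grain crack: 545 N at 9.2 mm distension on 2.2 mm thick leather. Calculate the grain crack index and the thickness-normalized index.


Crack index = 545 / 9.2 = 59.2 N/mm
Normalized = 59.2 / 2.2 = 26.9 N/mm per mm


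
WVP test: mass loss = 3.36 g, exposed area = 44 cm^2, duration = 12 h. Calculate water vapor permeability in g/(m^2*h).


WVP = mass_loss / (area x time) x 10000
WVP = 3.36 / (44 x 12) x 10000
WVP = 3.36 / 528 x 10000 = 63.64 g/(m^2*h)


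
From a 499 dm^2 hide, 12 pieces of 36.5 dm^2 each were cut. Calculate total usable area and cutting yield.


Usable area = 438.0 dm^2
Yield = 87.8%


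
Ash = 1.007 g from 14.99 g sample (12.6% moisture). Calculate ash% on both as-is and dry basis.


As-is ash = 6.72%
Dry-basis ash = 7.69%


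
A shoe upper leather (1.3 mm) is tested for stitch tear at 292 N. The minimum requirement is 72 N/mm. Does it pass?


STS = 292 / 1.3 = 224.6 N/mm
Minimum required: 72 N/mm
Passes: Yes


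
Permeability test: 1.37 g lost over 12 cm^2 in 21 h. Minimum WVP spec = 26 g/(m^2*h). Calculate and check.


WVP = 54.37 g/(m^2*h)
Meets specification: Yes

WVP = 1.37 / (12 x 21) x 10000 = 54.37 g/(m^2*h)
Minimum: 26 g/(m^2*h)
Meets spec: Yes


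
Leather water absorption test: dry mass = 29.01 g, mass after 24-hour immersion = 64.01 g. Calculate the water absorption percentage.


120.6%


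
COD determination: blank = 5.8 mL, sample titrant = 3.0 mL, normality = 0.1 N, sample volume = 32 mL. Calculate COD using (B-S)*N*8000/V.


COD = (5.8 - 3.0) x 0.1 x 8000 / 32
COD = 2.8 x 0.1 x 8000 / 32
COD = 70.0 mg/L


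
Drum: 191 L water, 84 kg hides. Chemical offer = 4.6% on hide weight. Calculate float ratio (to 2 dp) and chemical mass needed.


Float ratio = 2.27
Chemical needed = 3.864 kg


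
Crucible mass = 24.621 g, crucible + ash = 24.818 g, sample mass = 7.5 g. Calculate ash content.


Ash mass = 0.197 g
Ash content = 2.63%


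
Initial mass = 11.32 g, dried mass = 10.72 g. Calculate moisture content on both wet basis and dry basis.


Wet basis = 5.3%
Dry basis = 5.6%

Moisture lost = 11.32 - 10.72 = 0.60 g
Wet basis MC = 0.60 / 11.32 x 100 = 5.3%
Dry basis MC = 0.60 / 10.72 x 100 = 5.6%


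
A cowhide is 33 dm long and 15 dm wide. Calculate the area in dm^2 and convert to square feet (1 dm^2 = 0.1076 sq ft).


Area = 33 x 15 = 495 dm^2
Conversion: 495 x 0.1076 = 53.26 sq ft


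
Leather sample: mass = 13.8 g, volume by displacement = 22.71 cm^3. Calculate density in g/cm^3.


Density = mass / volume
Density = 13.8 / 22.71 = 0.608 g/cm^3


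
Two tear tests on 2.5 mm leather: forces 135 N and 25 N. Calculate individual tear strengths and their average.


Tear 1 = 135 / 2.5 = 54.0 N/mm
Tear 2 = 25 / 2.5 = 10.0 N/mm
Average = (54.0 + 10.0) / 2 = 32.0 N/mm


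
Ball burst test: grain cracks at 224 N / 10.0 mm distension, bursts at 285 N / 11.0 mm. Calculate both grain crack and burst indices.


Crack index = 22.4 N/mm
Burst index = 25.9 N/mm

Crack index = 224 / 10.0 = 22.4 N/mm
Burst index = 285 / 11.0 = 25.9 N/mm


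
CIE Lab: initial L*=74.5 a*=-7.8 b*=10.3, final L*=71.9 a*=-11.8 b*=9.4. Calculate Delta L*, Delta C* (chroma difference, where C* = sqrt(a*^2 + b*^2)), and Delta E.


Delta L* = -2.6
Delta C* = 2.17
Delta E = 4.85


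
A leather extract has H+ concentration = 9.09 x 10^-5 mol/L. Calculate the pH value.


pH = -log10[H+]
pH = -log10(9.09 x 10^-5) = 4.04


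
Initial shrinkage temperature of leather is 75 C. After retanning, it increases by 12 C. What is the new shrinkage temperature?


New Ts = 75 + 12 = 87 C


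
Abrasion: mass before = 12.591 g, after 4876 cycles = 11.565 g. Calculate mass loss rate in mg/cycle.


0.210 mg/cycle


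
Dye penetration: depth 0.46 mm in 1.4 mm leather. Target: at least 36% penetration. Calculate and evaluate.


Penetration = 32.9%
Meets target: No

Penetration = 0.46 / 1.4 x 100 = 32.9%
Target: 36%
Meets target: No


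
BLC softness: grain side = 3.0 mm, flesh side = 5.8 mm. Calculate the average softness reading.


4.40 mm


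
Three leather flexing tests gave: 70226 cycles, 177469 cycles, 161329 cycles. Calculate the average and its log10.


Average = (70226 + 177469 + 161329) / 3 = 136341 cycles
log10(136341) = 5.13


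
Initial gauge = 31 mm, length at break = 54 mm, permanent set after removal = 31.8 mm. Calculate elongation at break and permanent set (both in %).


Elongation at break = 74.2%
Permanent set = 2.6%


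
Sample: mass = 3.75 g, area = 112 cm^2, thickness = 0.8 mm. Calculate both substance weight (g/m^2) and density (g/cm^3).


SW = 3.75 / 112 x 10000 = 334.8 g/m^2
Volume = 112 x 0.8 / 10 = 8.96 cm^3
Density = 3.75 / 8.96 = 0.419 g/cm^3


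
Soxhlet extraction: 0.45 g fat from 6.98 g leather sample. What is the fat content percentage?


6.4%


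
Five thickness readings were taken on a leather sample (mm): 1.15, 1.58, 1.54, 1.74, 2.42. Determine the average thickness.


Sum = 1.15 + 1.58 + 1.54 + 1.74 + 2.42 = 8.43
Average = 8.43 / 5 = 1.69 mm


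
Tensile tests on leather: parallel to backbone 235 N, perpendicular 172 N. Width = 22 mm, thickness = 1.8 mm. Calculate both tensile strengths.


Area = 22 x 1.8 = 39.6 mm^2
TS (parallel) = 235 / 39.6 = 5.93 N/mm^2
TS (perpendicular) = 172 / 39.6 = 4.34 N/mm^2


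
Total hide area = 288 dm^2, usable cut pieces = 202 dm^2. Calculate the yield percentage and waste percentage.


Yield = 70.1%
Waste = 29.9%


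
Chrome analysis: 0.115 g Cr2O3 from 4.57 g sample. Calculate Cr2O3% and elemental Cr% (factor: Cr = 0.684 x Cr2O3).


Cr2O3 = 2.52%
Cr = 1.72%

Cr2O3% = 0.115 / 4.57 x 100 = 2.52%
Cr% = 2.52 x 0.684 = 1.72%


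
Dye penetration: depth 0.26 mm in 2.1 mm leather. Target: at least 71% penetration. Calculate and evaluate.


Penetration = 12.4%
Meets target: No

Penetration = 0.26 / 2.1 x 100 = 12.4%
Target: 71%
Meets target: No


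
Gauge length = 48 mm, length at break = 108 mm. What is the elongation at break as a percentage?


Extension = 108 - 48 = 60 mm
Elongation = 60 / 48 x 100 = 125.0%


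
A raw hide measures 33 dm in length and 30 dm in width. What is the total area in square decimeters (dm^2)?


990 dm^2

Area = length x width
Area = 33 x 30 = 990 dm^2


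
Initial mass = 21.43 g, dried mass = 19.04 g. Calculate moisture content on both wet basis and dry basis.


Wet basis = 11.2%
Dry basis = 12.6%

Moisture lost = 21.43 - 19.04 = 2.39 g
Wet basis MC = 2.39 / 21.43 x 100 = 11.2%
Dry basis MC = 2.39 / 19.04 x 100 = 12.6%


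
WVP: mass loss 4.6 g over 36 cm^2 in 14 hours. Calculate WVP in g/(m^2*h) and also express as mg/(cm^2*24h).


WVP = 91.27 g/(m^2*h)
Daily rate = 219.05 mg/(cm^2*24h)

WVP = 4.6 / (36 x 14) x 10000 = 91.27 g/(m^2*h)
Mass loss in mg = 4.6 x 1000 = 4600 mg
Per cm^2 per 24h in mg: 4600 x 24 / (36 x 14) = 110400 / 504 = 219.05 mg/(cm^2*24h)


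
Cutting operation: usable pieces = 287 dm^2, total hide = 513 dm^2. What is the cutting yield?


55.9%

Yield = usable / total x 100
Yield = 287 / 513 x 100 = 55.9%


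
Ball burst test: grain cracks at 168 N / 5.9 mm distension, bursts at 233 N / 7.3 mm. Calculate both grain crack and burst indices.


Crack index = 168 / 5.9 = 28.5 N/mm
Burst index = 233 / 7.3 = 31.9 N/mm


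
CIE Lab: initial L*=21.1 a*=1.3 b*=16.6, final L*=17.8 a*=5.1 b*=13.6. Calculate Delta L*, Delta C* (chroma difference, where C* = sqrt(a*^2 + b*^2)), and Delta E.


Delta L* = 17.8 - 21.1 = -3.3
C1* = sqrt((1.3)^2 + (16.6)^2) = 16.651
C2* = sqrt((5.1)^2 + (13.6)^2) = 14.525
Delta C* = 14.525 - 16.651 = -2.13
Delta E = sqrt((-3.3)^2 + (3.8)^2 + (-3.0)^2) = 5.86


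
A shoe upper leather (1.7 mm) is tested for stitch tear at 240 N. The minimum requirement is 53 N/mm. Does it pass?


STS = 240 / 1.7 = 141.2 N/mm
Minimum required: 53 N/mm
Passes: Yes


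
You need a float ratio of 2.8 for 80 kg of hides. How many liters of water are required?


224.0 L

Water = hide weight x target ratio
Water = 80 x 2.8 = 224.0 L


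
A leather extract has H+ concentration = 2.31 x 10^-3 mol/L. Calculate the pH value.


pH = 2.64

pH = -log10[H+]
pH = -log10(2.31 x 10^-3) = 2.64


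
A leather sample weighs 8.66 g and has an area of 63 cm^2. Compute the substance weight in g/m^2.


1374.6 g/m^2

Substance weight = mass / area x 10000
SW = 8.66 / 63 x 10000
SW = 1374.6 g/m^2


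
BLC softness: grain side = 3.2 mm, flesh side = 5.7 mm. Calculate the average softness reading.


4.45 mm


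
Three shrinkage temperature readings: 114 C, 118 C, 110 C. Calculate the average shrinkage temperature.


Average = (114 + 118 + 110) / 3
Average = 342 / 3 = 114.0 C


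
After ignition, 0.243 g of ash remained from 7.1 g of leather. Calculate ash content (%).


3.42%


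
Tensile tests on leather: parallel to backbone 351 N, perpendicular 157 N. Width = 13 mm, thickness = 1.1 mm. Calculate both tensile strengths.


Area = 13 x 1.1 = 14.3 mm^2
TS (parallel) = 351 / 14.3 = 24.55 N/mm^2
TS (perpendicular) = 157 / 14.3 = 10.98 N/mm^2


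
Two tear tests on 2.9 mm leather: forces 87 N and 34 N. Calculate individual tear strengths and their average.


Tear 1 = 87 / 2.9 = 30.0 N/mm
Tear 2 = 34 / 2.9 = 11.7 N/mm
Average = (30.0 + 11.7) / 2 = 20.9 N/mm


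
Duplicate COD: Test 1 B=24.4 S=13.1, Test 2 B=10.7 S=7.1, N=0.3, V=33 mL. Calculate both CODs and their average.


COD1 = (24.4 - 13.1) x 0.3 x 8000 / 33 = 821.8 mg/L
COD2 = (10.7 - 7.1) x 0.3 x 8000 / 33 = 261.8 mg/L
Average = (821.8 + 261.8) / 2 = 541.8 mg/L


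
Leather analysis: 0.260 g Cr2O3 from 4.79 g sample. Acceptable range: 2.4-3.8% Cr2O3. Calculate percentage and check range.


Cr2O3 = 5.43%
Within range: No

Cr2O3% = 0.260 / 4.79 x 100 = 5.43%
Acceptable range: 2.4 to 3.8%
Within range: No


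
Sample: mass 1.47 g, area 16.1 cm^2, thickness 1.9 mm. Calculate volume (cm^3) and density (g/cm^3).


Volume = 3.059 cm^3
Density = 0.481 g/cm^3

Thickness in cm = 1.9 / 10 = 0.19 cm
Volume = 16.1 x 0.19 = 3.059 cm^3
Density = 1.47 / 3.059 = 0.481 g/cm^3


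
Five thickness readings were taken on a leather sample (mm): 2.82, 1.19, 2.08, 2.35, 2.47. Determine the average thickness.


2.18 mm

Sum = 2.82 + 1.19 + 2.08 + 2.35 + 2.47 = 10.91
Average = 10.91 / 5 = 2.18 mm


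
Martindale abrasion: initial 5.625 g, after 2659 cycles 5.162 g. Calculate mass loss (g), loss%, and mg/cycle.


Loss = 5.625 - 5.162 = 0.463 g
Loss% = 0.463 / 5.625 x 100 = 8.23%
Rate = 0.463 / 2659 x 1000 = 0.174 mg/cycle


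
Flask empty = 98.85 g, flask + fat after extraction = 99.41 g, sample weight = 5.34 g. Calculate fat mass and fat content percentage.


Fat mass = 0.56 g
Fat content = 10.5%

Fat mass = 99.41 - 98.85 = 0.56 g
Fat% = 0.56 / 5.34 x 100 = 10.5%


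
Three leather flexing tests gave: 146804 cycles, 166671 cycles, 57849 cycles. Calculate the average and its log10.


Average = 123775 cycles
log10 = 5.09

Average = (146804 + 166671 + 57849) / 3 = 123775 cycles
log10(123775) = 5.09


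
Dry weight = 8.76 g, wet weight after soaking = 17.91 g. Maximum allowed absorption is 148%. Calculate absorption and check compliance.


Absorption = 104.5%
Compliant: Yes


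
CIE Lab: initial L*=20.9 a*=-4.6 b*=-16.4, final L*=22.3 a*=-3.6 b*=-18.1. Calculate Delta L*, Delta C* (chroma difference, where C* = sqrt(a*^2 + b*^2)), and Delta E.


Delta L* = 1.4
Delta C* = 1.42
Delta E = 2.42

Delta L* = 22.3 - 20.9 = 1.4
C1* = sqrt((-4.6)^2 + (-16.4)^2) = 17.033
C2* = sqrt((-3.6)^2 + (-18.1)^2) = 18.455
Delta C* = 18.455 - 17.033 = 1.42
Delta E = sqrt((1.4)^2 + (1.0)^2 + (-1.7)^2) = 2.42


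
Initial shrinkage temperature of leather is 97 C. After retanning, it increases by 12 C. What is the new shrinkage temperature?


New Ts = 97 + 12 = 109 C


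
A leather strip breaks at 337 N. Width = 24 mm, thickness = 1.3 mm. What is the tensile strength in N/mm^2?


10.80 N/mm^2

Cross-sectional area = 24 x 1.3 = 31.2 mm^2
Tensile strength = 337 / 31.2 = 10.80 N/mm^2


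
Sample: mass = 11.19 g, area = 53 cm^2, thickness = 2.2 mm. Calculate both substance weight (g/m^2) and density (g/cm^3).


SW = 11.19 / 53 x 10000 = 2111.3 g/m^2
Volume = 53 x 2.2 / 10 = 11.66 cm^3
Density = 11.19 / 11.66 = 0.960 g/cm^3


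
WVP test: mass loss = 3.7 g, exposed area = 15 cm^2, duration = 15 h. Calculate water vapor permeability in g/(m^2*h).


164.44 g/(m^2*h)

WVP = mass_loss / (area x time) x 10000
WVP = 3.7 / (15 x 15) x 10000
WVP = 3.7 / 225 x 10000 = 164.44 g/(m^2*h)


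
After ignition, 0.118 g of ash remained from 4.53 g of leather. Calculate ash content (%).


Ash% = 0.118 / 4.53 x 100
Ash% = 2.60%


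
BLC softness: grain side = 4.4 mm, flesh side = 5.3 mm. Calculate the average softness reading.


Average = (4.4 + 5.3) / 2
Average = 4.85 mm


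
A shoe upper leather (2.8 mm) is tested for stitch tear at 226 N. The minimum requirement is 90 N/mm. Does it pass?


STS = 226 / 2.8 = 80.7 N/mm
Minimum required: 90 N/mm
Passes: No


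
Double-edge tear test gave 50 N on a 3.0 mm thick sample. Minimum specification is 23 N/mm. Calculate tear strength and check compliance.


Tear strength = 50 / 3.0 = 16.7 N/mm
Required minimum = 23 N/mm
Compliant: No


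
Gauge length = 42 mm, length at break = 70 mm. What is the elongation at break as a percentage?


66.7%


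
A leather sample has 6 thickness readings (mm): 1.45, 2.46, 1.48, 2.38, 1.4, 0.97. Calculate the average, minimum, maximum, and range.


Average = 1.69 mm
Min = 0.97 mm
Max = 2.46 mm
Range = 1.49 mm

Sum = 10.14
Average = 10.14 / 6 = 1.69 mm
Minimum = 0.97 mm
Maximum = 2.46 mm
Range = 2.46 - 0.97 = 1.49 mm


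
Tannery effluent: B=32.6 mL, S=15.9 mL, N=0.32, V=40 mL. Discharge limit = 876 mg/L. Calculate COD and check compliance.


COD = (32.6 - 15.9) x 0.32 x 8000 / 40 = 1068.8 mg/L
Limit: 876 mg/L
Compliant: No


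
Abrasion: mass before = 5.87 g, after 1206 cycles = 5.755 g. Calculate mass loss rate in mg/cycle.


Mass loss = 5.87 - 5.755 = 0.115 g
Rate = 0.115 / 1206 x 1000 = 0.095 mg/cycle


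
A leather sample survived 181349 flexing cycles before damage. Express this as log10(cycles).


log10(181349) = 5.26


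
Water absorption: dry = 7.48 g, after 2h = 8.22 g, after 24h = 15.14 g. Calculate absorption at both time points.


2h absorption = 9.9%
24h absorption = 102.4%

WA (2h) = (8.22 - 7.48) / 7.48 x 100 = 9.9%
WA (24h) = (15.14 - 7.48) / 7.48 x 100 = 102.4%


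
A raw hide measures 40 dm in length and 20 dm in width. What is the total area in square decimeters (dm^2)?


800 dm^2


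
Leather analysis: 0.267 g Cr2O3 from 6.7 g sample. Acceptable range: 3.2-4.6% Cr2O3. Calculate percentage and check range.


Cr2O3% = 0.267 / 6.7 x 100 = 3.99%
Acceptable range: 3.2 to 4.6%
Within range: Yes


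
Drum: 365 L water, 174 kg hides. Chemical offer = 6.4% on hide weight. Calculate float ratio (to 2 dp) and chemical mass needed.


Float ratio = 365 / 174 = 2.10
Chemical = 174 x 6.4 / 100 = 11.136 kg


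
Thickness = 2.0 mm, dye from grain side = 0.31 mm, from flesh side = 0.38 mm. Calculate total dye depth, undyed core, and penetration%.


Total dyed = 0.69 mm
Undyed core = 1.31 mm
Penetration = 34.5%


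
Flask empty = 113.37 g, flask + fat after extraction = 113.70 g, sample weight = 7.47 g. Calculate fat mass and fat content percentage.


Fat mass = 0.33 g
Fat content = 4.4%


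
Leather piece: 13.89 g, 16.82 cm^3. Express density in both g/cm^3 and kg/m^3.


Density = 13.89 / 16.82 = 0.826 g/cm^3
Convert: 0.826 x 1000 = 826 kg/m^3


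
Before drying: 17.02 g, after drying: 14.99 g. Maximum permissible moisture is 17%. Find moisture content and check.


Moisture content = 11.9%
Acceptable: Yes

MC = (17.02 - 14.99) / 17.02 x 100 = 11.9%
Maximum: 17%
Acceptable: Yes


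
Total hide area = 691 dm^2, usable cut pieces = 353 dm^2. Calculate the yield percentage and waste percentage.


Yield = 353 / 691 x 100 = 51.1%
Waste = 691 - 353 = 338 dm^2
Waste% = 100 - 51.1 = 48.9%


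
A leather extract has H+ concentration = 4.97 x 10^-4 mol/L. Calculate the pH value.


pH = 3.30

pH = -log10[H+]
pH = -log10(4.97 x 10^-4) = 3.30


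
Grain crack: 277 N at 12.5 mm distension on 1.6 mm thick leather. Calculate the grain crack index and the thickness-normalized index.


Crack index = 22.2 N/mm
Normalized index = 13.9 N/mm per mm

Crack index = 277 / 12.5 = 22.2 N/mm
Normalized = 22.2 / 1.6 = 13.9 N/mm per mm


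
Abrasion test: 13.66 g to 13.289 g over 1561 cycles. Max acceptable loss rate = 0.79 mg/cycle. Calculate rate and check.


Loss = 13.66 - 13.289 = 0.371 g
Rate = 0.371 g / 1561 cycles x 1000 = 0.238 mg/cycle
Max = 0.79 mg/cycle
Passes: Yes


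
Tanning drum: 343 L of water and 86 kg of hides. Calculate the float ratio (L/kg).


4.0


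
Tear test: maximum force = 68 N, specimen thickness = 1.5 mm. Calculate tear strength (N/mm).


45.3 N/mm

Tear strength = force / thickness
Tear = 68 / 1.5 = 45.3 N/mm


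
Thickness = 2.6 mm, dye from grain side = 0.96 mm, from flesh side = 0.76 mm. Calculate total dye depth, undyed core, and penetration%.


Total dyed = 1.72 mm
Undyed core = 0.88 mm
Penetration = 66.2%

Total dyed = 0.96 + 0.76 = 1.72 mm
Undyed core = 2.6 - 1.72 = 0.88 mm
Penetration = 1.72 / 2.6 x 100 = 66.2%


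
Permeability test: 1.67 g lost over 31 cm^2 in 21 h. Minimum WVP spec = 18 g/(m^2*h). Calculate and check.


WVP = 25.65 g/(m^2*h)
Meets specification: Yes


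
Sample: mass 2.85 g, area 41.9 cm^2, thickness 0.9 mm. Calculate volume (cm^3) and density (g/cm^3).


Thickness in cm = 0.9 / 10 = 0.09 cm
Volume = 41.9 x 0.09 = 3.771 cm^3
Density = 2.85 / 3.771 = 0.756 g/cm^3


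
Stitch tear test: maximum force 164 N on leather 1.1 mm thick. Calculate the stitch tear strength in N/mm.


Stitch tear strength = force / thickness
STS = 164 / 1.1 = 149.1 N/mm


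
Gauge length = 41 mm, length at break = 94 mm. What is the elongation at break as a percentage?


Extension = 94 - 41 = 53 mm
Elongation = 53 / 41 x 100 = 129.3%


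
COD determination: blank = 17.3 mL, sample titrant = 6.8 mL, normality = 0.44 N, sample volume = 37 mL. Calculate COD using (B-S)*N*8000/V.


998.9 mg/L

COD = (17.3 - 6.8) x 0.44 x 8000 / 37
COD = 10.5 x 0.44 x 8000 / 37
COD = 998.9 mg/L


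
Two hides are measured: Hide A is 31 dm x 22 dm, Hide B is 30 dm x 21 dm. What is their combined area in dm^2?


Hide A area = 31 x 22 = 682 dm^2
Hide B area = 30 x 21 = 630 dm^2
Total = 682 + 630 = 1312 dm^2


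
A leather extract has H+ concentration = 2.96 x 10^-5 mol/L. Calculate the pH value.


pH = 4.53

pH = -log10[H+]
pH = -log10(2.96 x 10^-5) = 4.53


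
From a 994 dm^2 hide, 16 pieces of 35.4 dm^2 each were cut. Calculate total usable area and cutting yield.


Total usable = 16 x 35.4 = 566.4 dm^2
Yield = 566.4 / 994 x 100 = 57.0%


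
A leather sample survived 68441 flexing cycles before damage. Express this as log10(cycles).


log10(68441) = 4.84


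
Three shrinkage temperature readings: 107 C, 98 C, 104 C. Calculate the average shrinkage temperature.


103.0 C


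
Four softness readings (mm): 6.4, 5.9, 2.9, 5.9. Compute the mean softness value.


5.28 mm

Sum = 6.4 + 5.9 + 2.9 + 5.9
Mean = 21.1 / 4 = 5.28 mm


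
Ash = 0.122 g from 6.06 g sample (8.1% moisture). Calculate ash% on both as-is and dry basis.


As-is ash% = 0.122 / 6.06 x 100 = 2.01%
Dry mass = 6.06 x (100 - 8.1) / 100 = 5.56914 g
Dry-basis ash% = 0.122 / 5.56914 x 100 = 2.19%


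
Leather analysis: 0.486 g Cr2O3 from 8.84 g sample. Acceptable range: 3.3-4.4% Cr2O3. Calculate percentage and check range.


Cr2O3% = 0.486 / 8.84 x 100 = 5.50%
Acceptable range: 3.3 to 4.4%
Within range: No


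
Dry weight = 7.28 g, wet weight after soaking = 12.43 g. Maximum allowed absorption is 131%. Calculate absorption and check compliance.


Absorption = 70.7%
Compliant: Yes


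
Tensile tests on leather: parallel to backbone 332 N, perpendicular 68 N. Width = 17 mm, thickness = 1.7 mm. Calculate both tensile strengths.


Parallel = 11.49 N/mm^2
Perpendicular = 2.35 N/mm^2


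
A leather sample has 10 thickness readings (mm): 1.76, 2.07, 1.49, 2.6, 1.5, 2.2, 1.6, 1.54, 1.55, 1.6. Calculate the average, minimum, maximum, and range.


Sum = 17.91
Average = 17.91 / 10 = 1.79 mm
Minimum = 1.49 mm
Maximum = 2.6 mm
Range = 2.6 - 1.49 = 1.11 mm


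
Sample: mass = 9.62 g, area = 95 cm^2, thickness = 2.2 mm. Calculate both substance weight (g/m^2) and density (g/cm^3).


Substance weight = 1012.6 g/m^2
Density = 0.460 g/cm^3

SW = 9.62 / 95 x 10000 = 1012.6 g/m^2
Volume = 95 x 2.2 / 10 = 20.90 cm^3
Density = 9.62 / 20.90 = 0.460 g/cm^3


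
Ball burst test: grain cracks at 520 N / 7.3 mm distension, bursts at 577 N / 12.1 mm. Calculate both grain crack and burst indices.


Crack index = 520 / 7.3 = 71.2 N/mm
Burst index = 577 / 12.1 = 47.7 N/mm


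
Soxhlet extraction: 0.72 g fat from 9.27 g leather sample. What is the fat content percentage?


7.8%

Fat content = 0.72 / 9.27 x 100
Fat = 7.8%


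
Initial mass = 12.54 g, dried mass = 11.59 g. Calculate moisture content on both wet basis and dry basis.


Wet basis = 7.6%
Dry basis = 8.2%

Moisture lost = 12.54 - 11.59 = 0.95 g
Wet basis MC = 0.95 / 12.54 x 100 = 7.6%
Dry basis MC = 0.95 / 11.59 x 100 = 8.2%


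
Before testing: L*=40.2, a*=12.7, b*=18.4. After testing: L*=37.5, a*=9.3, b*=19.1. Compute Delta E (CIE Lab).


dL = 37.5 - 40.2 = -2.7
da = 9.3 - 12.7 = -3.4
db = 19.1 - 18.4 = 0.7
dE = sqrt((-2.7)^2 + (-3.4)^2 + (0.7)^2) = 4.40


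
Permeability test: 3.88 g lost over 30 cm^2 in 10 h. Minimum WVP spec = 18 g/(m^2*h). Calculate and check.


WVP = 129.33 g/(m^2*h)
Meets specification: Yes


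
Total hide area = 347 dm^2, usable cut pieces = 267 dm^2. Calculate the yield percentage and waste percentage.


Yield = 76.9%
Waste = 23.1%

Yield = 267 / 347 x 100 = 76.9%
Waste = 347 - 267 = 80 dm^2
Waste% = 100 - 76.9 = 23.1%


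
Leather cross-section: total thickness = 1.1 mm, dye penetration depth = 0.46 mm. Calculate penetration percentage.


Penetration% = 0.46 / 1.1 x 100
Penetration = 41.8%


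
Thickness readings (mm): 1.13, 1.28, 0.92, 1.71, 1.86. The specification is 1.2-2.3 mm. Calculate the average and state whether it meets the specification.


Average = 1.38 mm
Within specification: Yes

Sum = 6.90
Average = 6.90 / 5 = 1.38 mm
Specification range: 1.2 to 2.3 mm
Within spec: Yes


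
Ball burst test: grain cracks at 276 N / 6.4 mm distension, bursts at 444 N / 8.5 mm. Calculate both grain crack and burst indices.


Crack index = 43.1 N/mm
Burst index = 52.2 N/mm


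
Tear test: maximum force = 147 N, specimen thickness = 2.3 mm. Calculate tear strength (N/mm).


63.9 N/mm


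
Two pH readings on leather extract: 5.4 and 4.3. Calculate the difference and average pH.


Difference = |5.4 - 4.3| = 1.1
Average = (5.4 + 4.3) / 2 = 4.85


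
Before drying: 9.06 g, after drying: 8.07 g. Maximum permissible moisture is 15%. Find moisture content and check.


Moisture content = 10.9%
Acceptable: Yes

MC = (9.06 - 8.07) / 9.06 x 100 = 10.9%
Maximum: 15%
Acceptable: Yes


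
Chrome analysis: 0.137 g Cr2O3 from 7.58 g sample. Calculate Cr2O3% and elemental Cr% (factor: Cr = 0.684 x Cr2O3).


Cr2O3 = 1.81%
Cr = 1.24%

Cr2O3% = 0.137 / 7.58 x 100 = 1.81%
Cr% = 1.81 x 0.684 = 1.24%


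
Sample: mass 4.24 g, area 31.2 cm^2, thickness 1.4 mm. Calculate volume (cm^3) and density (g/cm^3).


Volume = 4.368 cm^3
Density = 0.971 g/cm^3


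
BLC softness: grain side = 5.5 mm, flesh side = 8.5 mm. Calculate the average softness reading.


Average = (5.5 + 8.5) / 2
Average = 7.00 mm


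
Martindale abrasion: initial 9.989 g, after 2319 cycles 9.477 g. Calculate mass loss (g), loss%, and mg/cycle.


Loss = 9.989 - 9.477 = 0.512 g
Loss% = 0.512 / 9.989 x 100 = 5.13%
Rate = 0.512 / 2319 x 1000 = 0.221 mg/cycle


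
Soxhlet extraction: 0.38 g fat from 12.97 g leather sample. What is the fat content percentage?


Fat content = 0.38 / 12.97 x 100
Fat = 2.9%


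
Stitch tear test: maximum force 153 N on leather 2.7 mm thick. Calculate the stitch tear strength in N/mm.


56.7 N/mm

Stitch tear strength = force / thickness
STS = 153 / 2.7 = 56.7 N/mm


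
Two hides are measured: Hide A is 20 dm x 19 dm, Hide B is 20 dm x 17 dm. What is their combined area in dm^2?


720 dm^2

Hide A area = 20 x 19 = 380 dm^2
Hide B area = 20 x 17 = 340 dm^2
Total = 380 + 340 = 720 dm^2


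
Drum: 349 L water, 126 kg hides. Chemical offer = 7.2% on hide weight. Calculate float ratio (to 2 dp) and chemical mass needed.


Float ratio = 2.77
Chemical needed = 9.072 kg


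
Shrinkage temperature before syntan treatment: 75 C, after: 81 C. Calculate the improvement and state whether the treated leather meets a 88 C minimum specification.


Improvement = 81 - 75 = 6 C
Spec check: 81 C >= 88 C? No


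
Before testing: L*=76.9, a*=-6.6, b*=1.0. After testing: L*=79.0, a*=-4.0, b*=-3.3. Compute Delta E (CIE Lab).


Delta E = 5.45


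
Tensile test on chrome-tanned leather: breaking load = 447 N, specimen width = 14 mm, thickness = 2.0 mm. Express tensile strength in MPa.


15.96 MPa


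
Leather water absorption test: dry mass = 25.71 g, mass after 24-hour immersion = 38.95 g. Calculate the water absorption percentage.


51.5%


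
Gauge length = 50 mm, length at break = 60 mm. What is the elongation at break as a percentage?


20.0%


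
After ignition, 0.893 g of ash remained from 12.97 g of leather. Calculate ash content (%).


Ash% = 0.893 / 12.97 x 100
Ash% = 6.89%


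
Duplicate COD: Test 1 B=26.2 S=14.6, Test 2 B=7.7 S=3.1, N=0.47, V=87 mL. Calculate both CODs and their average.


COD1 = 501.3 mg/L
COD2 = 198.8 mg/L
Average = 350.1 mg/L

COD1 = (26.2 - 14.6) x 0.47 x 8000 / 87 = 501.3 mg/L
COD2 = (7.7 - 3.1) x 0.47 x 8000 / 87 = 198.8 mg/L
Average = (501.3 + 198.8) / 2 = 350.1 mg/L


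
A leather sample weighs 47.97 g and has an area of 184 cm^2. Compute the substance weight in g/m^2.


Substance weight = mass / area x 10000
SW = 47.97 / 184 x 10000
SW = 2607.1 g/m^2


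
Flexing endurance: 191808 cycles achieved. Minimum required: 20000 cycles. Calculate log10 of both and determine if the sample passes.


Achieved: log10 = 5.28
Required: log10 = 4.30
Passes: Yes

log10(191808) = 5.28
log10(20000) = 4.30
Passes: Yes


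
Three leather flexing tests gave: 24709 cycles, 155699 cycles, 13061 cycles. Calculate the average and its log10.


Average = 64490 cycles
log10 = 4.81

Average = (24709 + 155699 + 13061) / 3 = 64490 cycles
log10(64490) = 4.81


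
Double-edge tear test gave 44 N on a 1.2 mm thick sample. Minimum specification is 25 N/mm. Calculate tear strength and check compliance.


Tear strength = 44 / 1.2 = 36.7 N/mm
Required minimum = 25 N/mm
Compliant: Yes


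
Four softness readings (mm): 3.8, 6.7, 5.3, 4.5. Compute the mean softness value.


Sum = 3.8 + 6.7 + 5.3 + 4.5
Mean = 20.3 / 4 = 5.08 mm


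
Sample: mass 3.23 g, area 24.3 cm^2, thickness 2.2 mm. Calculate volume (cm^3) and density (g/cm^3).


Thickness in cm = 2.2 / 10 = 0.22 cm
Volume = 24.3 x 0.22 = 5.346 cm^3
Density = 3.23 / 5.346 = 0.604 g/cm^3


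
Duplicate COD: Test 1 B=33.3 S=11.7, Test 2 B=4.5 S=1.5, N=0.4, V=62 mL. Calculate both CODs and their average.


COD1 = 1114.8 mg/L
COD2 = 154.8 mg/L
Average = 634.8 mg/L

COD1 = (33.3 - 11.7) x 0.4 x 8000 / 62 = 1114.8 mg/L
COD2 = (4.5 - 1.5) x 0.4 x 8000 / 62 = 154.8 mg/L
Average = (1114.8 + 154.8) / 2 = 634.8 mg/L


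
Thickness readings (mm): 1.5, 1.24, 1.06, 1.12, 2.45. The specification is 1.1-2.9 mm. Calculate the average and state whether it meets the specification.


Average = 1.47 mm
Within specification: Yes

Sum = 7.37
Average = 7.37 / 5 = 1.47 mm
Specification range: 1.1 to 2.9 mm
Within spec: Yes


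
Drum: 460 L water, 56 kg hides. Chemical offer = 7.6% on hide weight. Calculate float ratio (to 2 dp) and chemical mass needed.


Float ratio = 8.21
Chemical needed = 4.256 kg

Float ratio = 460 / 56 = 8.21
Chemical = 56 x 7.6 / 100 = 4.256 kg


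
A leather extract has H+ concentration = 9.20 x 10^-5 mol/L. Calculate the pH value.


pH = -log10[H+]
pH = -log10(9.20 x 10^-5) = 4.04


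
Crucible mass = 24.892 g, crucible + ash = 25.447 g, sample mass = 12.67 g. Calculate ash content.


Ash mass = 25.447 - 24.892 = 0.555 g
Ash% = 0.555 / 12.67 x 100 = 4.38%


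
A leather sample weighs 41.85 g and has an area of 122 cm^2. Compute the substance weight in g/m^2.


Substance weight = mass / area x 10000
SW = 41.85 / 122 x 10000
SW = 3430.3 g/m^2


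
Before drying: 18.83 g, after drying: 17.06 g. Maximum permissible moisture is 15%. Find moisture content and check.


MC = (18.83 - 17.06) / 18.83 x 100 = 9.4%
Maximum: 15%
Acceptable: Yes


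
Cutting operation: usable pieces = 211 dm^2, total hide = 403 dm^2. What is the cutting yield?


52.4%

Yield = usable / total x 100
Yield = 211 / 403 x 100 = 52.4%


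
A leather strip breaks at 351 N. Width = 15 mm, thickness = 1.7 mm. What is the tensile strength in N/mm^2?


13.76 N/mm^2

Cross-sectional area = 15 x 1.7 = 25.5 mm^2
Tensile strength = 351 / 25.5 = 13.76 N/mm^2


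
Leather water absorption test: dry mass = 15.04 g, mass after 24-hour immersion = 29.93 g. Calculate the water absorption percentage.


99.0%

Water absorbed = 29.93 - 15.04 = 14.89 g
WA% = 14.89 / 15.04 x 100 = 99.0%
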